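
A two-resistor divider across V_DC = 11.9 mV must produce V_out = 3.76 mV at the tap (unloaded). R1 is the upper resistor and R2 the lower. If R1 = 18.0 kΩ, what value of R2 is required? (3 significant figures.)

Required fraction k = V_out/V_DC = 0.3160.
So R2 = R1 · V_out/(V_DC − V_out) = 18.0 × 3.76/(11.9 − 3.76) = 18.0 × 0.4619 = 8.314 kΩ.

R2 ≈ 8.31 kΩ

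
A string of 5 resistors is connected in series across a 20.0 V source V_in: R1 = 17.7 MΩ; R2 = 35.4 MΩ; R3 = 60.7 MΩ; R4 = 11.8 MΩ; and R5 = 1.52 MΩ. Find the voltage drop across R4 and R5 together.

V ≈ 2.10 V

Total series resistance ΣR = 17.7 + 35.4 + 60.7 + 11.8 + 1.52 = 127.1 MΩ.
R_{R4..R5} = 11.8 + 1.52 = 13.32 MΩ.
V = V_in · R/ΣR = 20.0 × 0.1048 = 2.096 V.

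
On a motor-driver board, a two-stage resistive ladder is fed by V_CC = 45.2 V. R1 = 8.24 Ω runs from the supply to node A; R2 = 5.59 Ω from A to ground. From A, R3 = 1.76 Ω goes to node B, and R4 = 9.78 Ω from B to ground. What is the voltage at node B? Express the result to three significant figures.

V_B ≈ 12.0 V

Looking into the second stage from A: R3 + R4 = 11.54 Ω appears in parallel with R2.
R2 ‖ (R3+R4) = 3.766 Ω.
First divider: V_A = V_CC · 3.766/(8.24 + 3.766) = 14.18 V.
Then the unloaded second divider: V_B = V_A × R4/(R3+R4) = 14.18 × 0.8475 = 12.02 V.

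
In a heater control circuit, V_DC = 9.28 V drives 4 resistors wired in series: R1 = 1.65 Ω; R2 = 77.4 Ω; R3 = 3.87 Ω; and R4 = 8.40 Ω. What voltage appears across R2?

V ≈ 7.87 V

ΣR = 1.65 + 77.4 + 3.87 + 8.40 = 91.32 Ω.
V = V_DC · R/ΣR = 9.28 × 0.8476 = 7.865 V.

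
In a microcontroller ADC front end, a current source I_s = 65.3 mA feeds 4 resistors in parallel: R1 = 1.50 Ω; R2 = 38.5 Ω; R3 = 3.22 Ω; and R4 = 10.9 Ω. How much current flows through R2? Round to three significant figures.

Conductances: ΣG = 1/1.50 + 1/38.5 + 1/3.22 + 1/10.9 = 1.095 (1/Ω).
Current divider: I(R2) = I_s · G_k/ΣG = 65.3 × (0.02597/1.095) = 65.3 × 0.02372 = 1.549 mA.

I ≈ 1.55 mA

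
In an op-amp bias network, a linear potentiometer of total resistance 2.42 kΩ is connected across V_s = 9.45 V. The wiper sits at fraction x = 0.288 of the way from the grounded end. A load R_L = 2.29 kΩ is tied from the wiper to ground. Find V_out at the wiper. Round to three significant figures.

The pot divides into 1.723 kΩ above the wiper and 0.6970 kΩ below.
Lower segment in parallel with the load: 0.6970 ‖ 2.29 = 0.5343 kΩ.
Loaded-divider output: V_out = 9.45 × 0.2367 = 2.237 V.
(Unloaded: V_out = x·V_s = 2.72 V.)

V_out ≈ 2.24 V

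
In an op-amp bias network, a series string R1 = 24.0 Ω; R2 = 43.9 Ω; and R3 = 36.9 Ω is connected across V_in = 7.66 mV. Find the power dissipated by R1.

ΣR = 104.8 Ω → I = 7.66/104.8 = 0.07309 mA.
P(R1) = I²·R1 = (0.07309)² × 24.0 = 0.1282 µW.

P ≈ 0.128 µW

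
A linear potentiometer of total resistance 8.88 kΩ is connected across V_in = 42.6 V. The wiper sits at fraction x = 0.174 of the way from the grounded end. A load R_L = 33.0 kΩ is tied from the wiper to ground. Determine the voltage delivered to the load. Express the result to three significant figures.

Lower segment x·R_p = 1.545 kΩ; upper segment (1−x)·R_p = 7.335 kΩ.
Lower segment in parallel with the load: 1.545 ‖ 33.0 = 1.476 kΩ.
Loaded-divider output: V_out = 42.6 × 0.1675 = 7.136 V.

V_out ≈ 7.14 V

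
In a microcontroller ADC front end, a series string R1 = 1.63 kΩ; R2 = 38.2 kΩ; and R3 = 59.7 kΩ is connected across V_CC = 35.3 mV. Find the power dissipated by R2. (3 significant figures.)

P ≈ 4.81 nW

The common current is I = 35.3/99.53 = 0.3547 µA.
P = I²R = 0.1258 × 38.2 = 4.805 nW.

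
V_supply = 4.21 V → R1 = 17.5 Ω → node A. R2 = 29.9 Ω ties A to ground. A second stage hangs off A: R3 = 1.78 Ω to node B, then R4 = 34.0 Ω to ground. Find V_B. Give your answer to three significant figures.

Node A sees R2 in parallel with the series input of stage 2, R3 + R4 = 35.78 Ω.
Effective lower resistance at A: R2 ‖ 35.78 = 16.29 Ω.
So V_A = 4.21 × 0.4821 = 2.030 V.
Then the unloaded second divider: V_B = V_A × R4/(R3+R4) = 2.030 × 0.9503 = 1.929 V.

V_B ≈ 1.93 V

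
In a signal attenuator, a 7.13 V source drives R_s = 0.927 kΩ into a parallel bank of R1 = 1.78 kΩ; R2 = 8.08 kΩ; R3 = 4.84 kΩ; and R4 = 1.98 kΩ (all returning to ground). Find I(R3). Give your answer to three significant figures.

I ≈ 0.642 mA

Parallel bank: R_p = 1/(1/1.78 + 1/8.08 + 1/4.84 + 1/1.98) = 0.7157 kΩ.
V_A by voltage divider: V_A = 7.13 × 0.7157/(0.927 + 0.7157) = 3.106 V.
Branch current I = V_A/R3 = 3.106/4.84 = 0.6418 mA.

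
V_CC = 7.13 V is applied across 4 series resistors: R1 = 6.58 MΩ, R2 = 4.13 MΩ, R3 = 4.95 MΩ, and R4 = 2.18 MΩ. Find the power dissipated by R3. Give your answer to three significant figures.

ΣR = 17.84 MΩ → I = 7.13/17.84 = 0.3997 µA.
P = I²R = 0.1597 × 4.95 = 0.7907 µW.

P ≈ 0.791 µW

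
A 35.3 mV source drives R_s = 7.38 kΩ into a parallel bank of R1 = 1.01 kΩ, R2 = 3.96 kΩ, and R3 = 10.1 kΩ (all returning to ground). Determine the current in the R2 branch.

Equivalent of the parallel group: R_p = 0.7454 kΩ.
Node voltage V_A = V_in · R_p/(R_s + R_p) = 35.3 × 0.09173 = 3.238 mV.
Branch current I = V_A/R2 = 3.238/3.96 = 0.8177 µA.

I ≈ 0.818 µA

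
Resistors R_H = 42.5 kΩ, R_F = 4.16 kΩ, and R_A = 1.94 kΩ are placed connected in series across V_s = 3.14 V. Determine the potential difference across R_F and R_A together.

V ≈ 0.394 V

Series total: ΣR = 42.5 + 4.16 + 1.94 = 48.60 kΩ.
R_{R_F..R_A} = 4.16 + 1.94 = 6.100 kΩ.
By the voltage-divider rule, V = 3.14 × 6.100/48.60 = 0.3941 V.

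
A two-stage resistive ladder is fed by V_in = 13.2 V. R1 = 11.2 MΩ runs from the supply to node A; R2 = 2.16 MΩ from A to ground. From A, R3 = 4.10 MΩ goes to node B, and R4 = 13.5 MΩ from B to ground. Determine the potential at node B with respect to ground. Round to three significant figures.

Node A sees R2 in parallel with the series input of stage 2, R3 + R4 = 17.60 MΩ.
R2 ‖ (R3+R4) = 1.924 MΩ.
V_A = 13.2 × 1.924/(11.2 + 1.924) = 1.935 V.
Then the unloaded second divider: V_B = V_A × R4/(R3+R4) = 1.935 × 0.7670 = 1.484 V.

V_B ≈ 1.48 V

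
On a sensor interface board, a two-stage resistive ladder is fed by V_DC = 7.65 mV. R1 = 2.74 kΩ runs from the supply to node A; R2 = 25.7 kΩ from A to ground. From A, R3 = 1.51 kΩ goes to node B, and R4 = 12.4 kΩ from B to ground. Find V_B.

V_B ≈ 5.23 mV

Looking into the second stage from A: R3 + R4 = 13.91 kΩ appears in parallel with R2.
R2 ‖ (R3+R4) = 9.025 kΩ.
So V_A = 7.65 × 0.7671 = 5.868 mV.
Then the unloaded second divider: V_B = V_A × R4/(R3+R4) = 5.868 × 0.8914 = 5.231 mV.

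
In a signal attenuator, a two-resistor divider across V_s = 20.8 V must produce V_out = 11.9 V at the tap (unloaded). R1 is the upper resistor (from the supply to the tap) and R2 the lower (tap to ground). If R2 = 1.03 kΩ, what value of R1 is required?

R1 ≈ 0.770 kΩ

V_out/V_s = R2/(R1+R2) = 0.5721.
Rearranging, R1 = R2·(1−k)/k = 1.03 × 0.7479 = 0.7703 kΩ.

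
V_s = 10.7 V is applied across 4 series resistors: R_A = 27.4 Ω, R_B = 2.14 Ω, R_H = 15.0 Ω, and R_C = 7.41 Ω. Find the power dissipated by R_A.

ΣR = 51.95 Ω → I = 10.7/51.95 = 0.2060 A.
P = I²R = 0.04242 × 27.4 = 1.162 W.

P ≈ 1.16 W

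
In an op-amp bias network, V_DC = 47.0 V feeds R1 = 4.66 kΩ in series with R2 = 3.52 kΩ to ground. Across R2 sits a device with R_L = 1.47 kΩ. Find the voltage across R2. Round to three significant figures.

V_out ≈ 8.55 V

The load sits in parallel with R2, giving an effective lower resistance R2' = R2·R_L/(R2+R_L) = 1.037 kΩ.
Voltage divider with the loaded lower leg: V_out = 47.0 × 1.037/(4.66 + 1.037) = 47.0 × 0.1820 = 8.555 V.
(Unloaded it would be 20.2 V; the load pulls it down.)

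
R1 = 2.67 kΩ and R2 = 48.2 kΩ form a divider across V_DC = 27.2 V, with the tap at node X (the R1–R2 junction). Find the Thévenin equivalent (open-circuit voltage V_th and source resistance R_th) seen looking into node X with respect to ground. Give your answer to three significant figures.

V_th ≈ 25.8 V, R_th ≈ 2.53 kΩ

Open-circuit (no load on X): V_th = V_DC · R2/(R1 + R2) = 27.2 × 48.2/(2.670 + 48.2) = 25.77 V.
Looking into X with the source shorted: R_th = R1·R2/(R1+R2) = 2.670 × 48.2/50.87 = 2.530 kΩ.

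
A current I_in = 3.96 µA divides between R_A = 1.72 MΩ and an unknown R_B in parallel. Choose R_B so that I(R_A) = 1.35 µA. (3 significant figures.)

In a two-way split, I_A/I_in = R_B/(R_A + R_B).
With f = 0.3409, R_B = R_A · f/(1−f) = 1.72 × 0.5172 = 0.8897 MΩ.

R_B ≈ 0.890 MΩ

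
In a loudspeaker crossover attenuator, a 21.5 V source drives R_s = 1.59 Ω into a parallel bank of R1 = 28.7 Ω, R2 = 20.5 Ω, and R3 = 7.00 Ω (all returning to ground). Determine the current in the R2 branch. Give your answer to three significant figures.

I ≈ 0.771 A

Combine the parallel branches: R_p = (1/28.7 + 1/20.5 + 1/7.00)⁻¹ = 4.415 Ω.
V_A by voltage divider: V_A = 21.5 × 4.415/(1.59 + 4.415) = 15.81 V.
Branch current I = V_A/R2 = 15.81/20.5 = 0.7711 A.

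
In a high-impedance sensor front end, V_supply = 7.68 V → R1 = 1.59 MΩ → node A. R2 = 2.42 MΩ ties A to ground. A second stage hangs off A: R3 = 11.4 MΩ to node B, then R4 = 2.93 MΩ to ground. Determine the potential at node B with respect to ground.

V_B ≈ 0.888 V

Looking into the second stage from A: R3 + R4 = 14.33 MΩ appears in parallel with R2.
R2 ‖ (R3+R4) = 2.070 MΩ.
V_A = 7.68 × 2.070/(1.59 + 2.070) = 4.344 V.
V_B = V_A × 0.2045 = 0.8882 V.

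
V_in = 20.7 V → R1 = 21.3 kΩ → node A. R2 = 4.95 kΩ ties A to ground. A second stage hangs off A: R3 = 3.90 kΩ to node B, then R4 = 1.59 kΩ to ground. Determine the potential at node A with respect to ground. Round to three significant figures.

Looking into the second stage from A: R3 + R4 = 5.490 kΩ appears in parallel with R2.
R2 ‖ (R3+R4) = 2.603 kΩ.
So V_A = 20.7 × 0.1089 = 2.254 V.

V_A ≈ 2.25 V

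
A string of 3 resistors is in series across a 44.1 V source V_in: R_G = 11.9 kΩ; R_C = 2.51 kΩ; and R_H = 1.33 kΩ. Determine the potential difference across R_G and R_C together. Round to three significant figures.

V ≈ 40.4 V

ΣR = 11.9 + 2.51 + 1.33 = 15.74 kΩ.
R_{R_G..R_C} = 11.9 + 2.51 = 14.41 kΩ.
By the voltage-divider rule, V = 44.1 × 14.41/15.74 = 40.37 V.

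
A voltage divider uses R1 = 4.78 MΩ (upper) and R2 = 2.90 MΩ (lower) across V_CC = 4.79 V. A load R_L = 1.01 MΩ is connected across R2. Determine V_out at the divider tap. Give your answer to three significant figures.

V_out ≈ 0.649 V

R2 ‖ R_L = (2.90 × 1.01)/(2.90 + 1.01) = 0.7491 MΩ.
Now apply the divider: V_out = 4.79 × 0.1355 = 0.6490 V.
(Unloaded it would be 1.81 V; the load pulls it down.)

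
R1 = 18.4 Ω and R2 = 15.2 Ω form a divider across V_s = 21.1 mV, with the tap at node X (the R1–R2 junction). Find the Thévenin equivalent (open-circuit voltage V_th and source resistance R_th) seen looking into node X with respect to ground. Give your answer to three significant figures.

V_th ≈ 9.55 mV, R_th ≈ 8.32 Ω

V_th is the unloaded tap voltage: V_s · R2/(R1+R2) = 21.1 × 0.4524 = 9.545 mV.
Looking into X with the source shorted: R_th = R1·R2/(R1+R2) = 18.40 × 15.2/33.60 = 8.324 Ω.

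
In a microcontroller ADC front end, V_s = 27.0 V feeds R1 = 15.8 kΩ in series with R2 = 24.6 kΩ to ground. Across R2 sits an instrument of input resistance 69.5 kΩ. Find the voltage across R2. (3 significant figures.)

The load sits in parallel with R2, giving an effective lower resistance R2' = R2·R_L/(R2+R_L) = 18.17 kΩ.
Voltage divider with the loaded lower leg: V_out = 27.0 × 18.17/(15.8 + 18.17) = 27.0 × 0.5349 = 14.44 V.
(Unloaded it would be 16.4 V; the load pulls it down.)

V_out ≈ 14.4 V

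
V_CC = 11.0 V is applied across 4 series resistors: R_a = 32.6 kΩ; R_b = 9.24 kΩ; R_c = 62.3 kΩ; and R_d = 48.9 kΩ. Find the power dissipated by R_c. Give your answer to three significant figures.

P ≈ 0.322 mW

The common current is I = 11.0/153.0 = 0.07188 mA.
P(R_c) = I²·R_c = (0.07188)² × 62.3 = 0.3219 mW.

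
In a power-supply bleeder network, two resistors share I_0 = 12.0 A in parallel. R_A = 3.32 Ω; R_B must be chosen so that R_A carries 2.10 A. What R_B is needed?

In a two-way split, I_A/I_0 = R_B/(R_A + R_B).
With f = 0.1750, R_B = R_A · f/(1−f) = 3.32 × 0.2121 = 0.7042 Ω.

R_B ≈ 0.704 Ω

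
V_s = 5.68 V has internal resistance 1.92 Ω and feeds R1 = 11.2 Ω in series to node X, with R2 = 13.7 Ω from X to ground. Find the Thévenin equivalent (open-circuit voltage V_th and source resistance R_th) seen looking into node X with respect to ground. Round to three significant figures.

R1' = 1.92 + 11.2 = 13.12 Ω (source resistance + R1).
Open-circuit (no load on X): V_th = V_s · R2/(R1' + R2) = 5.68 × 13.7/(13.12 + 13.7) = 2.901 V.
With V_s suppressed (replaced by a short), R_th = R1' ‖ R2 = (13.12 × 13.7)/(13.12 + 13.7) = 6.702 Ω.

V_th ≈ 2.90 V, R_th ≈ 6.70 Ω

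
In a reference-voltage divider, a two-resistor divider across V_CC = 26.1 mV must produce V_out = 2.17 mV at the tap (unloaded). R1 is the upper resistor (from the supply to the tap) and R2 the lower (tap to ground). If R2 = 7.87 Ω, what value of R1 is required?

R1 ≈ 86.8 Ω

V_out/V_CC = R2/(R1+R2) = 0.08314.
So R1 = R2 · (V_CC/V_out − 1) = 7.87 × (26.1/2.17 − 1) = 7.87 × 11.03 = 86.79 Ω.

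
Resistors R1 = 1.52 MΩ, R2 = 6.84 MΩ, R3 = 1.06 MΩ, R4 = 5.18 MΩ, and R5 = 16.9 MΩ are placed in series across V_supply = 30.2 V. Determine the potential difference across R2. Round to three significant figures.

Series total: ΣR = 1.52 + 6.84 + 1.06 + 5.18 + 16.9 = 31.50 MΩ.
Voltage divider: V = V_supply · (6.840 / 31.50) = 30.2 × 0.2171 = 6.558 V.

V ≈ 6.56 V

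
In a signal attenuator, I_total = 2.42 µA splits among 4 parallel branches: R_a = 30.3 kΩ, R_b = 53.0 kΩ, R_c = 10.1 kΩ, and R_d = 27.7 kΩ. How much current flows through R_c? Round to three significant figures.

ΣG = 1/30.3 + 1/53.0 + 1/10.1 + 1/27.7 = 0.1870.
R_c takes the fraction G_k/ΣG = 0.09901/0.1870 = 0.5295, so I = 2.42 × 0.5295 = 1.281 µA.

I ≈ 1.28 µA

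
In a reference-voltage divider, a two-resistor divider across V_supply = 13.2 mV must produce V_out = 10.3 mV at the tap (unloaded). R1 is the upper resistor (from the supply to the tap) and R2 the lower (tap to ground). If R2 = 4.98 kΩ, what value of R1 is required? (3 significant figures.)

V_out/V_supply = R2/(R1+R2) = 0.7803.
Rearranging, R1 = R2·(1−k)/k = 4.98 × 0.2816 = 1.402 kΩ.

R1 ≈ 1.40 kΩ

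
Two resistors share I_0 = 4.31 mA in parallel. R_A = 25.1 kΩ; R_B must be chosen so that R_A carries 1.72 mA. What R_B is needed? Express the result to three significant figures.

R_B ≈ 16.7 kΩ

In a two-way split, I_A/I_0 = R_B/(R_A + R_B).
With f = 0.3991, R_B = R_A · f/(1−f) = 25.1 × 0.6641 = 16.67 kΩ.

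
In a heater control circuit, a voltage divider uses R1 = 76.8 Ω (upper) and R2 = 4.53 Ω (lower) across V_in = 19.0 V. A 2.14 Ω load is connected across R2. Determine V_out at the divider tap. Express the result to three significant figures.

V_out ≈ 0.353 V

The load sits in parallel with R2, giving an effective lower resistance R2' = R2·R_L/(R2+R_L) = 1.453 Ω.
Now apply the divider: V_out = 19.0 × 0.01857 = 0.3529 V.
(Unloaded it would be 1.06 V; the load pulls it down.)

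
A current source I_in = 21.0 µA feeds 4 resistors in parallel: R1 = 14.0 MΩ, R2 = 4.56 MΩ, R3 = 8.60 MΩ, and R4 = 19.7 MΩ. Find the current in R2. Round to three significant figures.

Total conductance ΣG = 1/14.0 + 1/4.56 + 1/8.60 + 1/19.7 = 0.4578 (units of 1/MΩ).
By the current-divider rule, I = I_in · G_k/ΣG = 21.0 × 0.4791 = 10.06 µA.

I ≈ 10.1 µA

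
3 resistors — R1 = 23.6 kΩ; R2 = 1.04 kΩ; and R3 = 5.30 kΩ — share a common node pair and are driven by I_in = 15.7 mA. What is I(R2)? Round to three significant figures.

Conductances: ΣG = 1/23.6 + 1/1.04 + 1/5.30 = 1.193 (1/kΩ).
Current divider: I(R2) = I_in · G_k/ΣG = 15.7 × (0.9615/1.193) = 15.7 × 0.8063 = 12.66 mA.

I ≈ 12.7 mA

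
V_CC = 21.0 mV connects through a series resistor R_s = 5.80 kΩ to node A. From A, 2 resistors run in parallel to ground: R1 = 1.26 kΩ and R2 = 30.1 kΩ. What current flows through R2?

Parallel bank: R_p = 1/(1/1.26 + 1/30.1) = 1.209 kΩ.
Node voltage V_A = V_CC · R_p/(R_s + R_p) = 21.0 × 0.1725 = 3.623 mV.
Branch current I = V_A/R2 = 3.623/30.1 = 0.1204 µA.

I ≈ 0.120 µA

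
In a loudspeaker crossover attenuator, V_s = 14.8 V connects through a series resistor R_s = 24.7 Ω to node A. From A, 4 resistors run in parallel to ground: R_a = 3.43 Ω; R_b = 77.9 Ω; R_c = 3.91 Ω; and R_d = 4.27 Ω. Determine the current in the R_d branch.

Combine the parallel branches: R_p = (1/3.43 + 1/77.9 + 1/3.91 + 1/4.27)⁻¹ = 1.259 Ω.
V_A = 14.8 × 1.259/25.96 = 0.7178 V.
I(R_d) = V_A / R_d = 0.7178/4.27 = 0.1681 A.

I ≈ 0.168 A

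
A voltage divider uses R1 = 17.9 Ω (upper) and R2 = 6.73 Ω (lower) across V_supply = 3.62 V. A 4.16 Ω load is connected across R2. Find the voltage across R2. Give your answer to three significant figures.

V_out ≈ 0.455 V

First combine the lower leg with the load: R2 ‖ R_L = 2.571 Ω.
Now apply the divider: V_out = 3.62 × 0.1256 = 0.4546 V.
(Unloaded it would be 0.989 V; the load pulls it down.)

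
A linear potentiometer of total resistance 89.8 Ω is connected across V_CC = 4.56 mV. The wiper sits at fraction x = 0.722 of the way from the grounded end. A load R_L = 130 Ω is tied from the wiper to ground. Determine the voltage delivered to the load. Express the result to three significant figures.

Split the track: R_lower = x·R_p = 64.84 Ω, R_upper = (1−x)·R_p = 24.96 Ω.
(x·R_p) ‖ R_L = 43.26 Ω.
Then V_out = V_CC · 43.26/(24.96 + 43.26) = 2.891 mV.

V_out ≈ 2.89 mV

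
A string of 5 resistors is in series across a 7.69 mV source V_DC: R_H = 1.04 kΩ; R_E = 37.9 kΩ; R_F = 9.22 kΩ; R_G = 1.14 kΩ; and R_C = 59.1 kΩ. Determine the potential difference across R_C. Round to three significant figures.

ΣR = 1.04 + 37.9 + 9.22 + 1.14 + 59.1 = 108.4 kΩ.
Voltage divider: V = V_DC · (59.10 / 108.4) = 7.69 × 0.5452 = 4.193 mV.

V ≈ 4.19 mV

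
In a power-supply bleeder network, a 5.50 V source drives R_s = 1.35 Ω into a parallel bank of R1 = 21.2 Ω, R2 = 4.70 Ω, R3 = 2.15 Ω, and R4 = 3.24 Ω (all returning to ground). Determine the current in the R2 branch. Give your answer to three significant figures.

Combine the parallel branches: R_p = (1/21.2 + 1/4.70 + 1/2.15 + 1/3.24)⁻¹ = 0.9674 Ω.
Node voltage V_A = V_CC · R_p/(R_s + R_p) = 5.50 × 0.4175 = 2.296 V.
I(R2) = V_A / R2 = 2.296/4.70 = 0.4885 A.

I ≈ 0.489 A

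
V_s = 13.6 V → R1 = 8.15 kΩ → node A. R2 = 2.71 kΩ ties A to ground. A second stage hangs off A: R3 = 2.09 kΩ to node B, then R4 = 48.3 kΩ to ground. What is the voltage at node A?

Node A sees R2 in parallel with the series input of stage 2, R3 + R4 = 50.39 kΩ.
R2 ‖ (R3+R4) = 2.572 kΩ.
V_A = 13.6 × 2.572/(8.15 + 2.572) = 3.262 V.

V_A ≈ 3.26 V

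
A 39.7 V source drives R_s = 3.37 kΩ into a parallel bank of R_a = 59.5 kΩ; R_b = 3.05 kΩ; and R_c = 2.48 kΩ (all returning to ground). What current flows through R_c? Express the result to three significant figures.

Equivalent of the parallel group: R_p = 1.337 kΩ.
V_A by voltage divider: V_A = 39.7 × 1.337/(3.37 + 1.337) = 11.28 V.
I(R_c) = V_A / R_c = 11.28/2.48 = 4.547 mA.
(Equivalently: I_total = 8.434 mA, then current-divider fraction G_k/ΣG = 0.5391.)

I ≈ 4.55 mA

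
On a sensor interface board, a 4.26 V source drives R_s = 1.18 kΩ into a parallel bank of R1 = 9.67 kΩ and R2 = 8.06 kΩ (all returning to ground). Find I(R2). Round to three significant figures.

I ≈ 0.417 mA

Equivalent of the parallel group: R_p = 4.396 kΩ.
V_A = 4.26 × 4.396/5.576 = 3.358 V.
I(R2) = V_A / R2 = 3.358/8.06 = 0.4167 mA.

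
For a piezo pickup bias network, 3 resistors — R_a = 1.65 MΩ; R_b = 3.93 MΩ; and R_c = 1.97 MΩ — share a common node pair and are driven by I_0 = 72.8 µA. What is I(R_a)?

I ≈ 32.2 µA

Total conductance ΣG = 1/1.65 + 1/3.93 + 1/1.97 = 1.368 (units of 1/MΩ).
Current divider: I(R_a) = I_0 · G_k/ΣG = 72.8 × (0.6061/1.368) = 72.8 × 0.4430 = 32.25 µA.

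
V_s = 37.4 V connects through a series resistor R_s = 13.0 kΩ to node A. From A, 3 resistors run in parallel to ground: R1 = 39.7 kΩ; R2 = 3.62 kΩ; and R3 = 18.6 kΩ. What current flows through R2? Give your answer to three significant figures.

I ≈ 1.84 mA

Combine the parallel branches: R_p = (1/39.7 + 1/3.62 + 1/18.6)⁻¹ = 2.815 kΩ.
V_A by voltage divider: V_A = 37.4 × 2.815/(13.0 + 2.815) = 6.658 V.
I(R2) = V_A / R2 = 6.658/3.62 = 1.839 mA.
(Check via current divider: I_total = 2.365 mA; share G_k/ΣG = 0.7777 → same result.)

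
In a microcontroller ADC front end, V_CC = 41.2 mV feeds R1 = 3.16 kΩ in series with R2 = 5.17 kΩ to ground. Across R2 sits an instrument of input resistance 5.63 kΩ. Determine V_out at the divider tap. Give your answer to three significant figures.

The load sits in parallel with R2, giving an effective lower resistance R2' = R2·R_L/(R2+R_L) = 2.695 kΩ.
Then V_out = V_CC · R2'/(R1 + R2') = 41.2 × 2.695/5.855 = 18.96 mV.
(Unloaded it would be 25.6 mV; the load pulls it down.)

V_out ≈ 19.0 mV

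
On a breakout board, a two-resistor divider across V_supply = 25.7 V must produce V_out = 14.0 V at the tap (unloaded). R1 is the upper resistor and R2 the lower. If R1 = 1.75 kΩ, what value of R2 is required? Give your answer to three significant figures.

V_out/V_supply = R2/(R1+R2) = 0.5447.
Rearranging, R2 = R1·k/(1−k) = 1.75 × 1.197 = 2.094 kΩ.

R2 ≈ 2.09 kΩ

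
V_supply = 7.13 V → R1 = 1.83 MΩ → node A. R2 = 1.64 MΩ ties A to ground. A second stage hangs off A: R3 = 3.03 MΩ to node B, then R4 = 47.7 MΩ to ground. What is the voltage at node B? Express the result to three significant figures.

Looking into the second stage from A: R3 + R4 = 50.73 MΩ appears in parallel with R2.
R2 ‖ (R3+R4) = 1.589 MΩ.
First divider: V_A = V_supply · 1.589/(1.83 + 1.589) = 3.313 V.
Stage 2 is unloaded, so V_B = V_A · R4/(R3+R4) = 3.313 × 47.7/50.73 = 3.115 V.

V_B ≈ 3.12 V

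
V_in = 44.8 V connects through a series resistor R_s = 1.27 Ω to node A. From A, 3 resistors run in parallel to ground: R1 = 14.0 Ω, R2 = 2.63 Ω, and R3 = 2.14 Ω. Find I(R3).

I ≈ 9.66 A

Combine the parallel branches: R_p = (1/14.0 + 1/2.63 + 1/2.14)⁻¹ = 1.088 Ω.
V_A by voltage divider: V_A = 44.8 × 1.088/(1.27 + 1.088) = 20.67 V.
I(R3) = V_A / R3 = 20.67/2.14 = 9.660 A.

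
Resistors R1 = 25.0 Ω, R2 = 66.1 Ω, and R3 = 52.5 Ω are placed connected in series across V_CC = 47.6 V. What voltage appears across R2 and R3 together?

V ≈ 39.3 V

Total series resistance ΣR = 25.0 + 66.1 + 52.5 = 143.6 Ω.
R_{R2..R3} = 66.1 + 52.5 = 118.6 Ω.
V = V_CC · R/ΣR = 47.6 × 0.8259 = 39.31 V.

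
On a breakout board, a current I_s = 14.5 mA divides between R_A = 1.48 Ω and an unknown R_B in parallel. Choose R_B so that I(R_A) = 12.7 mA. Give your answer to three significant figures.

The fraction through R_A equals R_B/(R_A+R_B).
With f = 0.8759, R_B = R_A · f/(1−f) = 1.48 × 7.056 = 10.44 Ω.

R_B ≈ 10.4 Ω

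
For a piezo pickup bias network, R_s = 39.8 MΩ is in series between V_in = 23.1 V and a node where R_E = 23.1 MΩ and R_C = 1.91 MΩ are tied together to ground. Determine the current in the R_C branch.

I ≈ 0.513 µA

Equivalent of the parallel group: R_p = 1.764 MΩ.
Node voltage V_A = V_in · R_p/(R_s + R_p) = 23.1 × 0.04244 = 0.9804 V.
I(R_C) = V_A / R_C = 0.9804/1.91 = 0.5133 µA.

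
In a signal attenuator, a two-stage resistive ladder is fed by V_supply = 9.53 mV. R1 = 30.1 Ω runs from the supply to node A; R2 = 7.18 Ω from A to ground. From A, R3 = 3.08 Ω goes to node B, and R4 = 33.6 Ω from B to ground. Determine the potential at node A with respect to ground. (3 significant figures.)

V_A ≈ 1.58 mV

Looking into the second stage from A: R3 + R4 = 36.68 Ω appears in parallel with R2.
R2 ‖ (R3+R4) = 6.005 Ω.
So V_A = 9.53 × 0.1663 = 1.585 mV.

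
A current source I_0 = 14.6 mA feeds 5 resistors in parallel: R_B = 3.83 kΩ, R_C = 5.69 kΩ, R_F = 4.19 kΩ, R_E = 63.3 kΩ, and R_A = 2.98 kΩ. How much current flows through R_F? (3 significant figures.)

ΣG = 1/3.83 + 1/5.69 + 1/4.19 + 1/63.3 + 1/2.98 = 1.027.
R_F takes the fraction G_k/ΣG = 0.2387/1.027 = 0.2324, so I = 14.6 × 0.2324 = 3.393 mA.

I ≈ 3.39 mA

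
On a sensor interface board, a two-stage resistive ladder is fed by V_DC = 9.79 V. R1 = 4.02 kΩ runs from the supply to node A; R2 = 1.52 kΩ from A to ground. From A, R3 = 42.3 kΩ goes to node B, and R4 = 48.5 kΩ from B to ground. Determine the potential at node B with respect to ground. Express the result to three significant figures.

V_B ≈ 1.42 V

Node A sees R2 in parallel with the series input of stage 2, R3 + R4 = 90.80 kΩ.
Effective lower resistance at A: R2 ‖ 90.80 = 1.495 kΩ.
First divider: V_A = V_DC · 1.495/(4.02 + 1.495) = 2.654 V.
Stage 2 is unloaded, so V_B = V_A · R4/(R3+R4) = 2.654 × 48.5/90.80 = 1.418 V.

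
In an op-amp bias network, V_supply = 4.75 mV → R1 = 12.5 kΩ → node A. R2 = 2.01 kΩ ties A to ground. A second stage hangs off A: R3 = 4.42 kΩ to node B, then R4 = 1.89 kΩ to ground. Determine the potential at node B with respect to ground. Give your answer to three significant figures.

V_B ≈ 0.155 mV

Node A sees R2 in parallel with the series input of stage 2, R3 + R4 = 6.310 kΩ.
R2 ‖ (R3+R4) = 1.524 kΩ.
First divider: V_A = V_supply · 1.524/(12.5 + 1.524) = 0.5163 mV.
Then the unloaded second divider: V_B = V_A × R4/(R3+R4) = 0.5163 × 0.2995 = 0.1546 mV.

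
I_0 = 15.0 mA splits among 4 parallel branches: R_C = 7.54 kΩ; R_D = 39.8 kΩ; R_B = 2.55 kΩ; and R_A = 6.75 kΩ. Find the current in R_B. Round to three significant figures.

Total conductance ΣG = 1/7.54 + 1/39.8 + 1/2.55 + 1/6.75 = 0.6981 (units of 1/kΩ).
By the current-divider rule, I = I_0 · G_k/ΣG = 15.0 × 0.5618 = 8.427 mA.

I ≈ 8.43 mA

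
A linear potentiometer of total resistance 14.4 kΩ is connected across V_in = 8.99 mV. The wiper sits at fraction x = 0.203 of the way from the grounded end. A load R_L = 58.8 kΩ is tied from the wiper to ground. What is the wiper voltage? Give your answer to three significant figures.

Split the track: R_lower = x·R_p = 2.923 kΩ, R_upper = (1−x)·R_p = 11.48 kΩ.
(x·R_p) ‖ R_L = 2.785 kΩ.
Loaded-divider output: V_out = 8.99 × 0.1953 = 1.755 mV.
(Unloaded: V_out = x·V_in = 1.82 mV.)

V_out ≈ 1.76 mV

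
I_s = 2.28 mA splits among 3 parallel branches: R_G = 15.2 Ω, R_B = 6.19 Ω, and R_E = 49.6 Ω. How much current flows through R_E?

I ≈ 0.186 mA

ΣG = 1/15.2 + 1/6.19 + 1/49.6 = 0.2475.
R_E takes the fraction G_k/ΣG = 0.02016/0.2475 = 0.08146, so I = 2.28 × 0.08146 = 0.1857 mA.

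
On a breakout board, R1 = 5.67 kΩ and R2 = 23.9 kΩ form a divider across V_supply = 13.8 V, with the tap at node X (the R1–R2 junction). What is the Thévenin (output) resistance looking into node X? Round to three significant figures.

With V_supply suppressed (replaced by a short), R_th = R1 ‖ R2 = (5.670 × 23.9)/(5.670 + 23.9) = 4.583 kΩ.

R_th ≈ 4.58 kΩ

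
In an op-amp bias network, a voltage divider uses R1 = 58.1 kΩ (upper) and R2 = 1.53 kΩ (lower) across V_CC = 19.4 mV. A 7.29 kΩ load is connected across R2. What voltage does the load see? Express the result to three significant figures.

First combine the lower leg with the load: R2 ‖ R_L = 1.265 kΩ.
Then V_out = V_CC · R2'/(R1 + R2') = 19.4 × 1.265/59.36 = 0.4133 mV.

V_out ≈ 0.413 mV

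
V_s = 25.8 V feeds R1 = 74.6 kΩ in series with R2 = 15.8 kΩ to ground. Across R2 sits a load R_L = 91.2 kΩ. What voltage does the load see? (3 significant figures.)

V_out ≈ 3.95 V

First combine the lower leg with the load: R2 ‖ R_L = 13.47 kΩ.
Voltage divider with the loaded lower leg: V_out = 25.8 × 13.47/(74.6 + 13.47) = 25.8 × 0.1529 = 3.945 V.
(Unloaded it would be 4.51 V; the load pulls it down.)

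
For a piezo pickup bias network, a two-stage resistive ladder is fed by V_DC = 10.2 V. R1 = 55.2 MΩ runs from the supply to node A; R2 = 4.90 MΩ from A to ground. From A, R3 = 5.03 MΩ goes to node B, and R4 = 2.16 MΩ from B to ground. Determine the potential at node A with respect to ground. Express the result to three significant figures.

The second stage (R3 + R4 = 7.190 MΩ) loads node A in parallel with R2.
Effective lower resistance at A: R2 ‖ 7.190 = 2.914 MΩ.
V_A = 10.2 × 2.914/(55.2 + 2.914) = 0.5115 V.

V_A ≈ 0.511 V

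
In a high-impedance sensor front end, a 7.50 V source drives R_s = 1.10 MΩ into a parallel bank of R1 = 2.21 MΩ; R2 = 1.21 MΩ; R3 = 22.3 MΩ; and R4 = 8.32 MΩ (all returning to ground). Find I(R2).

I ≈ 2.39 µA

Combine the parallel branches: R_p = (1/2.21 + 1/1.21 + 1/22.3 + 1/8.32)⁻¹ = 0.6925 MΩ.
V_A by voltage divider: V_A = 7.50 × 0.6925/(1.10 + 0.6925) = 2.898 V.
Branch current I = V_A/R2 = 2.898/1.21 = 2.395 µA.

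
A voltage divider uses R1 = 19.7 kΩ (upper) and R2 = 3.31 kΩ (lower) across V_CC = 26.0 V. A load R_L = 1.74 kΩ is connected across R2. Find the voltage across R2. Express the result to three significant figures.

R2 ‖ R_L = (3.31 × 1.74)/(3.31 + 1.74) = 1.140 kΩ.
Then V_out = V_CC · R2'/(R1 + R2') = 26.0 × 1.140/20.84 = 1.423 V.

V_out ≈ 1.42 V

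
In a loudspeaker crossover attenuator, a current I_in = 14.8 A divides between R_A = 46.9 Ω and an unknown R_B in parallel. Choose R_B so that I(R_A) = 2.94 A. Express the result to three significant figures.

R_B ≈ 11.6 Ω

Two-branch current divider: I_A = I_in · R_B/(R_A + R_B).
2.94/14.8 = R_B/(R_A + R_B) → R_B = R_A · (0.1986)/(1 − 0.1986) = 46.9 × 0.2479 = 11.63 Ω.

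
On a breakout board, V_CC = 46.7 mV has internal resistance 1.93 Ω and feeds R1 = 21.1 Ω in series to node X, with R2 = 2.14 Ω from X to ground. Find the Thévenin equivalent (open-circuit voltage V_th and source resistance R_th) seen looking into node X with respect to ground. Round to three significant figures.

R1' = 1.93 + 21.1 = 23.03 Ω (source resistance + R1).
With X open, the divider is unloaded: V_th = 46.7 × 2.14/25.17 = 3.971 mV.
Zeroing V_CC shorts the top of R1' to ground, so R_th = R1' ‖ R2 = 1.958 Ω.

V_th ≈ 3.97 mV, R_th ≈ 1.96 Ω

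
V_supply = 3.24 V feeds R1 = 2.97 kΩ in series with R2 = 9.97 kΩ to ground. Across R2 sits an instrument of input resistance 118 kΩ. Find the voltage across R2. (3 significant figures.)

The load sits in parallel with R2, giving an effective lower resistance R2' = R2·R_L/(R2+R_L) = 9.193 kΩ.
Voltage divider with the loaded lower leg: V_out = 3.24 × 9.193/(2.97 + 9.193) = 3.24 × 0.7558 = 2.449 V.

V_out ≈ 2.45 V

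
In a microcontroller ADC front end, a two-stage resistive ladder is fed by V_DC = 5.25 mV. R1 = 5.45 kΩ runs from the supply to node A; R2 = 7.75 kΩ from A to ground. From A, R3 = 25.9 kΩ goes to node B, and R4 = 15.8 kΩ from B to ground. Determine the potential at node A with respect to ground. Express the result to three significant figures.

The second stage (R3 + R4 = 41.70 kΩ) loads node A in parallel with R2.
Effective lower resistance at A: R2 ‖ 41.70 = 6.535 kΩ.
First divider: V_A = V_DC · 6.535/(5.45 + 6.535) = 2.863 mV.

V_A ≈ 2.86 mV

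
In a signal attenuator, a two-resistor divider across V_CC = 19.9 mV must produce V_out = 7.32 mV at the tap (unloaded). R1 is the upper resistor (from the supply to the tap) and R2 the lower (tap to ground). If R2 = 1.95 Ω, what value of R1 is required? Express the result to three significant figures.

R1 ≈ 3.35 Ω

Required fraction k = V_out/V_CC = 0.3678.
R1 = R2·(1/k − 1) = 1.95 × 1.719 = 3.351 Ω.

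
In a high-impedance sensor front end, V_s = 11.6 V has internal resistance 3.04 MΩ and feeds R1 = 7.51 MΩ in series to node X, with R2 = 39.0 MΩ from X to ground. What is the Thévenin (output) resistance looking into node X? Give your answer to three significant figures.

R1' = 3.04 + 7.51 = 10.55 MΩ (source resistance + R1).
With V_s suppressed (replaced by a short), R_th = R1' ‖ R2 = (10.55 × 39.0)/(10.55 + 39.0) = 8.304 MΩ.

R_th ≈ 8.30 MΩ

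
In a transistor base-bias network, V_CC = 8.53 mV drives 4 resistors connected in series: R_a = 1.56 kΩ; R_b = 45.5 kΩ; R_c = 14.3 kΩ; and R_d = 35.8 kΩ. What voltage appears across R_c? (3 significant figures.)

Series total: ΣR = 1.56 + 45.5 + 14.3 + 35.8 = 97.16 kΩ.
V = V_CC · R/ΣR = 8.53 × 0.1472 = 1.255 mV.

V ≈ 1.26 mV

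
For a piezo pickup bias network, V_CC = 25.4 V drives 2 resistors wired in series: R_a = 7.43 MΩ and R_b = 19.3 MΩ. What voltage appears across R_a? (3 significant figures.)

V ≈ 7.06 V

Series total: ΣR = 7.43 + 19.3 = 26.73 MΩ.
By the voltage-divider rule, V = 25.4 × 7.430/26.73 = 7.060 V.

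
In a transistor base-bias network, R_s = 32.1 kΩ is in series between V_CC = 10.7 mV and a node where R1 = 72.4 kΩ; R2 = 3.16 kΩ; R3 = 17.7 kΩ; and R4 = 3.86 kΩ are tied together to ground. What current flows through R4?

Parallel bank: R_p = 1/(1/72.4 + 1/3.16 + 1/17.7 + 1/3.86) = 1.548 kΩ.
V_A by voltage divider: V_A = 10.7 × 1.548/(32.1 + 1.548) = 0.4924 mV.
I(R4) = V_A / R4 = 0.4924/3.86 = 0.1276 µA.
(Check via current divider: I_total = 0.3180 µA; share G_k/ΣG = 0.4011 → same result.)

I ≈ 0.128 µA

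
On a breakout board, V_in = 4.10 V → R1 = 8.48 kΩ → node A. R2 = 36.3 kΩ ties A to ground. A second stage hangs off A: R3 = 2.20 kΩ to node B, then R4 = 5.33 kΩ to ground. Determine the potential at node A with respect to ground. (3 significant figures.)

V_A ≈ 1.74 V

Node A sees R2 in parallel with the series input of stage 2, R3 + R4 = 7.530 kΩ.
Effective lower resistance at A: R2 ‖ 7.530 = 6.236 kΩ.
V_A = 4.10 × 6.236/(8.48 + 6.236) = 1.737 V.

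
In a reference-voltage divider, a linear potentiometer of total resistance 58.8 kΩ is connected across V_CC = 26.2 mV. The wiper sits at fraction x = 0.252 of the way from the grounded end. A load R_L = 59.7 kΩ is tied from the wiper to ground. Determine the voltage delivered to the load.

V_out ≈ 5.57 mV

The pot divides into 43.98 kΩ above the wiper and 14.82 kΩ below.
Lower segment in parallel with the load: 14.82 ‖ 59.7 = 11.87 kΩ.
Then V_out = V_CC · 11.87/(43.98 + 11.87) = 5.569 mV.
(Unloaded: V_out = x·V_CC = 6.60 mV.)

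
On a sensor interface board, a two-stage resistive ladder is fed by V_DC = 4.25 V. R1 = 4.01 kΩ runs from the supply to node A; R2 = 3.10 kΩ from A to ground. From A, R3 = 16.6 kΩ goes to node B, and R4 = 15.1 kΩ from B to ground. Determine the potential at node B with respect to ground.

Node A sees R2 in parallel with the series input of stage 2, R3 + R4 = 31.70 kΩ.
Effective lower resistance at A: R2 ‖ 31.70 = 2.824 kΩ.
V_A = 4.25 × 2.824/(4.01 + 2.824) = 1.756 V.
V_B = V_A × 0.4763 = 0.8365 V.

V_B ≈ 0.837 V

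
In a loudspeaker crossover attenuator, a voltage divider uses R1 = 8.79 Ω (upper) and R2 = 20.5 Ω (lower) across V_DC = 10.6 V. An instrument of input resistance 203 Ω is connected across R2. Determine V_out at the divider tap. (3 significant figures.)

R2 ‖ R_L = (20.5 × 203)/(20.5 + 203) = 18.62 Ω.
Voltage divider with the loaded lower leg: V_out = 10.6 × 18.62/(8.79 + 18.62) = 10.6 × 0.6793 = 7.201 V.

V_out ≈ 7.20 V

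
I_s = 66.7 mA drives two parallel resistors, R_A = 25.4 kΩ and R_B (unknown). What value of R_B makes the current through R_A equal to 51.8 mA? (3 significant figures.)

In a two-way split, I_A/I_s = R_B/(R_A + R_B).
51.8/66.7 = R_B/(R_A + R_B) → R_B = R_A · (0.7766)/(1 − 0.7766) = 25.4 × 3.477 = 88.30 kΩ.

R_B ≈ 88.3 kΩ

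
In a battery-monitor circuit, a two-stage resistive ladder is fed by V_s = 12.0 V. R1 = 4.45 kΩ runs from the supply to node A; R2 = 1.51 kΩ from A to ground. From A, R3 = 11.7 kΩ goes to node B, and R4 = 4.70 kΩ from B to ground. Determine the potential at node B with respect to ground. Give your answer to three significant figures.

V_B ≈ 0.815 V

Looking into the second stage from A: R3 + R4 = 16.40 kΩ appears in parallel with R2.
Effective lower resistance at A: R2 ‖ 16.40 = 1.383 kΩ.
First divider: V_A = V_s · 1.383/(4.45 + 1.383) = 2.845 V.
Then the unloaded second divider: V_B = V_A × R4/(R3+R4) = 2.845 × 0.2866 = 0.8153 V.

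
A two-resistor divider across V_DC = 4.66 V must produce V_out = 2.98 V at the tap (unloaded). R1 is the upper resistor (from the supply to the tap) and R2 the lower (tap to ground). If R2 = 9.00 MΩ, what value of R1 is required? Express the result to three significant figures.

R1 ≈ 5.07 MΩ

Required fraction k = V_out/V_DC = 0.6395.
R1 = R2·(1/k − 1) = 9.00 × 0.5638 = 5.074 MΩ.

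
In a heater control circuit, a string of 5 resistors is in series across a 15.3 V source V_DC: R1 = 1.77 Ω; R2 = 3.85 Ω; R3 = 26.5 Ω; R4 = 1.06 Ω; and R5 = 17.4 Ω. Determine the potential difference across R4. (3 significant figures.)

Total series resistance ΣR = 1.77 + 3.85 + 26.5 + 1.06 + 17.4 = 50.58 Ω.
By the voltage-divider rule, V = 15.3 × 1.060/50.58 = 0.3206 V.

V ≈ 0.321 V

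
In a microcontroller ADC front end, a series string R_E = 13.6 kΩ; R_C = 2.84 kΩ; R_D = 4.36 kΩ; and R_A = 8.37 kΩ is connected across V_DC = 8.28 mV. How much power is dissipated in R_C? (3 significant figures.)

Series current I = V_DC/ΣR = 8.28/29.17 = 0.2839 µA.
P(R_C) = I²·R_C = (0.2839)² × 2.84 = 0.2288 nW.

P ≈ 0.229 nW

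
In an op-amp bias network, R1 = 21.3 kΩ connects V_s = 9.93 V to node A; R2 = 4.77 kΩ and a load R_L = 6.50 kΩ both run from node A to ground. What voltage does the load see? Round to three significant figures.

V_out ≈ 1.14 V

R2 ‖ R_L = (4.77 × 6.50)/(4.77 + 6.50) = 2.751 kΩ.
Now apply the divider: V_out = 9.93 × 0.1144 = 1.136 V.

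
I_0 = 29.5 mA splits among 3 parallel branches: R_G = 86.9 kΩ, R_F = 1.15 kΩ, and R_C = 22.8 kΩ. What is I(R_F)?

ΣG = 1/86.9 + 1/1.15 + 1/22.8 = 0.9249.
R_F takes the fraction G_k/ΣG = 0.8696/0.9249 = 0.9401, so I = 29.5 × 0.9401 = 27.73 mA.

I ≈ 27.7 mA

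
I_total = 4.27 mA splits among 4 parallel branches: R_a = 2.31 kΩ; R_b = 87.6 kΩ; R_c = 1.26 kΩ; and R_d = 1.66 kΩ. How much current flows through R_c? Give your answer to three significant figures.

Conductances: ΣG = 1/2.31 + 1/87.6 + 1/1.26 + 1/1.66 = 1.840 (1/kΩ).
R_c takes the fraction G_k/ΣG = 0.7937/1.840 = 0.4312, so I = 4.27 × 0.4312 = 1.841 mA.

I ≈ 1.84 mA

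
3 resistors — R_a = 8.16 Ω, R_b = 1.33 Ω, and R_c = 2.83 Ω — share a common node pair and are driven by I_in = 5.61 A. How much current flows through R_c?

I ≈ 1.61 A

ΣG = 1/8.16 + 1/1.33 + 1/2.83 = 1.228.
Current divider: I(R_c) = I_in · G_k/ΣG = 5.61 × (0.3534/1.228) = 5.61 × 0.2878 = 1.615 A.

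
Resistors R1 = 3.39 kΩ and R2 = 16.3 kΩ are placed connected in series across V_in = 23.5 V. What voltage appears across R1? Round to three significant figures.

V ≈ 4.05 V

Total series resistance ΣR = 3.39 + 16.3 = 19.69 kΩ.
By the voltage-divider rule, V = 23.5 × 3.390/19.69 = 4.046 V.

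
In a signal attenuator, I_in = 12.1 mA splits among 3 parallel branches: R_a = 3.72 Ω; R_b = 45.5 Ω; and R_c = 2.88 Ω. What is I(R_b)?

ΣG = 1/3.72 + 1/45.5 + 1/2.88 = 0.6380.
Current divider: I(R_b) = I_in · G_k/ΣG = 12.1 × (0.02198/0.6380) = 12.1 × 0.03445 = 0.4168 mA.

I ≈ 0.417 mA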